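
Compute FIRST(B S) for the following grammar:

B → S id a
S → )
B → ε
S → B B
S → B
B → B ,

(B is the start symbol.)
FIRST sets of the non-terminals involved (from the grammar, by fixed-point iteration):
  FIRST(B) = { ')', ',', 'id', ε }
  FIRST(S) = { ')', ',', 'id', ε }

To compute FIRST(B S), process the symbols left to right:
Symbol B is a non-terminal. Add FIRST(B) \ {ε} = { ')', ',', 'id' }
B is nullable (ε ∈ FIRST(B)), continue to the next symbol.
Symbol S is a non-terminal. Add FIRST(S) \ {ε} = { ')', ',', 'id' }
S is nullable (ε ∈ FIRST(S)), continue to the next symbol.
All symbols are nullable, so ε is in the result.
FIRST(B S) = { ')', ',', 'id', ε }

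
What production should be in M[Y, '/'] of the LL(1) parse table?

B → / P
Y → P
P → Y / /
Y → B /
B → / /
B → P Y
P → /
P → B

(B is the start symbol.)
To find M[Y, '/'], we find productions for Y where '/' is in the predict set (PREDICT(N → α) = (FIRST(α) \ {ε}) ∪ (FOLLOW(N) if α ⇒* ε)).

Relevant sets:
  FIRST(P) = { '/' }
  FIRST(B) = { '/' }

Y → P: PREDICT = { '/' }
  '/' is in predict set, so this production goes in M[Y, '/']
Y → B /: PREDICT = { '/' }
  '/' is in predict set, so this production goes in M[Y, '/']

M[Y, '/'] = Y → P, Y → B /  (a multiply-defined cell — the grammar is not LL(1))

Answer: Y → P, Y → B /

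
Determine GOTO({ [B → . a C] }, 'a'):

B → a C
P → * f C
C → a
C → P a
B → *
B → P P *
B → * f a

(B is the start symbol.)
{ [B → a . C], [C → . P a], [C → . a], [P → . * f C] }

GOTO(I, 'a') = CLOSURE({ [A → αX.β] : [A → α.Xβ] ∈ I, X = 'a' })

Items with dot before 'a', with the dot advanced:
  [B → . a C] → [B → a . C]
Closure of the advanced items:
  [B → a . C] has the dot before C: add [C → . a], [C → . P a]
  [C → . P a] has the dot before P: add [P → . * f C]

GOTO = { [B → a . C], [C → . P a], [C → . a], [P → . * f C] }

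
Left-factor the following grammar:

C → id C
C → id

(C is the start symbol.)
C → id C'
C' → C
C' → ε

Left-factoring transforms A → αβ₁ | αβ₂ into A → αA' and A' → β₁ | β₂
(α is the longest common prefix among the alternatives). Repeat until
no nonterminal has two alternatives with a common prefix.

Round 1: C has alternatives sharing prefix 'id'. Introduce C': C → id C'
  Add: C' → C
  Add: C' → ε

No remaining common prefixes — done.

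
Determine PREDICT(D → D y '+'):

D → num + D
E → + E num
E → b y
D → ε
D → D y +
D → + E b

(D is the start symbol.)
PREDICT(D → D y '+') = (FIRST(RHS) \ {ε}) ∪ (FOLLOW(D) if ε ∈ FIRST(RHS), i.e. RHS ⇒* ε)
FIRST(D) = { '+', 'num', 'y', ε }
FIRST(D y '+') = { '+', 'num', 'y' }
ε ∉ FIRST(D y '+'), so FOLLOW(D) is not added.
PREDICT(D → D y '+') = { '+', 'num', 'y' }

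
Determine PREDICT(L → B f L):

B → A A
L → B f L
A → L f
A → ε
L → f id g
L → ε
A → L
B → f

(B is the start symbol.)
{ 'f' }

PREDICT(L → B f L) = (FIRST(RHS) \ {ε}) ∪ (FOLLOW(L) if ε ∈ FIRST(RHS), i.e. RHS ⇒* ε)
FIRST(B) = { 'f', ε }
FIRST(B f L) = { 'f' }
ε ∉ FIRST(B f L), so FOLLOW(L) is not added.
PREDICT(L → B f L) = { 'f' }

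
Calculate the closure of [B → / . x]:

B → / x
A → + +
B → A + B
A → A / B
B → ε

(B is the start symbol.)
{ [B → / . x] }

To compute CLOSURE, for each item [A → α.Bβ] where B is a non-terminal, add [B → .γ] for all productions B → γ; repeat for the newly added items until nothing changes.

Start with: [B → / . x]
The dot precedes the terminal x, so nothing is added.

CLOSURE = { [B → / . x] }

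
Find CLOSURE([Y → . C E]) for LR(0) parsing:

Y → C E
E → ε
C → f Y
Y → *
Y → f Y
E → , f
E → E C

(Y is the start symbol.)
To compute CLOSURE, for each item [A → α.Bβ] where B is a non-terminal, add [B → .γ] for all productions B → γ; repeat for the newly added items until nothing changes.

Start with: [Y → . C E]
  [Y → . C E] has the dot before C: add [C → . f Y]
No further items can be added.

CLOSURE = { [C → . f Y], [Y → . C E] }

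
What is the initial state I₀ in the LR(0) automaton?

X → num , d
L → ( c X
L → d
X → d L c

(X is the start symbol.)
{ [X → . d L c], [X → . num , d], [X' → . X] }

First, augment the grammar with X' → X
I₀ = CLOSURE({ [X' → . X] }):
  [X' → . X] has the dot before X: add [X → . num , d], [X → . d L c]
No further items can be added.

I₀ = { [X → . d L c], [X → . num , d], [X' → . X] }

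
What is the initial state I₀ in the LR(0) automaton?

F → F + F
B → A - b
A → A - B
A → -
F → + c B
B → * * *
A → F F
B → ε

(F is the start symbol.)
{ [F → . + c B], [F → . F + F], [F' → . F] }

First, augment the grammar with F' → F
I₀ = CLOSURE({ [F' → . F] }):
  [F' → . F] has the dot before F: add [F → . F + F], [F → . + c B]
No further items can be added.

I₀ = { [F → . + c B], [F → . F + F], [F' → . F] }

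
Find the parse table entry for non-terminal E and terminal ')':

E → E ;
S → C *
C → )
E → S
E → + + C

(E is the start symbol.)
E → E ;, E → S

To find M[E, ')'], we find productions for E where ')' is in the predict set (PREDICT(N → α) = (FIRST(α) \ {ε}) ∪ (FOLLOW(N) if α ⇒* ε)).

Relevant sets:
  FIRST(E) = { ')', '+' }
  FIRST(S) = { ')' }

E → E ;: PREDICT = { ')', '+' }
  ')' is in predict set, so this production goes in M[E, ')']
E → S: PREDICT = { ')' }
  ')' is in predict set, so this production goes in M[E, ')']
E → + + C: PREDICT = { '+' }

M[E, ')'] = E → E ;, E → S  (a multiply-defined cell — the grammar is not LL(1))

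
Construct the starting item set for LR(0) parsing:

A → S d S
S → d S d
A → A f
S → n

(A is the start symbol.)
{ [A → . A f], [A → . S d S], [A' → . A], [S → . d S d], [S → . n] }

First, augment the grammar with A' → A
I₀ = CLOSURE({ [A' → . A] }):
  [A' → . A] has the dot before A: add [A → . S d S], [A → . A f]
  [A → . S d S] has the dot before S: add [S → . d S d], [S → . n]
No further items can be added.

I₀ = { [A → . A f], [A → . S d S], [A' → . A], [S → . d S d], [S → . n] }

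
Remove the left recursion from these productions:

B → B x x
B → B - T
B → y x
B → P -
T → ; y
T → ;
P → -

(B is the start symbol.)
B is directly left-recursive. The standard transformation for
  A → A α₁ | ... | A α_m | β₁ | ... | β_n
is
  A  → β₁ A' | ... | β_n A'
  A' → α₁ A' | ... | α_m A' | ε

B → y x becomes B → y x B'
B → P - becomes B → P - B'
B → B x x becomes B' → x x B'
B → B - T becomes B' → - T B'
Add B' → ε

Productions for other non-terminals are unchanged:
  T → ; y
  T → ;
  P → -

Resulting grammar:
B → y x B'
B → P - B'
B' → x x B'
B' → - T B'
B' → ε
T → ; y
T → ;
P → -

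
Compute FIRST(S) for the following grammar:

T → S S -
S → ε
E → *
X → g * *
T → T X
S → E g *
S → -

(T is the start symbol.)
{ '*', '-', ε }

To compute FIRST(S), examine every production with S on the left-hand side, reading each right-hand side left to right until a non-nullable symbol is reached.

FIRST sets of the other non-terminals involved (by the same procedure, iterated to a fixed point):
  FIRST(E) = { '*' }

From S → ε:
  - ε-production, so ε ∈ FIRST(S)
From S → E g *:
  - E is a non-terminal: add FIRST(E) \ {ε} = { '*' }
    E is not nullable, so stop
From S → -:
  - '-' is a terminal: add '-' and stop

Collecting: FIRST(S) = { '*', '-', ε }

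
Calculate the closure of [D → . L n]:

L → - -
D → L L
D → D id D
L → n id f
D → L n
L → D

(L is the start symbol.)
To compute CLOSURE, for each item [A → α.Bβ] where B is a non-terminal, add [B → .γ] for all productions B → γ; repeat for the newly added items until nothing changes.

Start with: [D → . L n]
  [D → . L n] has the dot before L: add [L → . - -], [L → . n id f], [L → . D]
  [L → . D] has the dot before D: add [D → . L L], [D → . D id D]
No further items can be added.

CLOSURE = { [D → . D id D], [D → . L L], [D → . L n], [L → . - -], [L → . D], [L → . n id f] }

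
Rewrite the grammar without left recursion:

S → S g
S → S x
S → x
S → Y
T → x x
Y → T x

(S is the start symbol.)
S → x S'
S → Y S'
S' → g S'
S' → x S'
S' → ε
T → x x
Y → T x

S is directly left-recursive. The standard transformation for
  A → A α₁ | ... | A α_m | β₁ | ... | β_n
is
  A  → β₁ A' | ... | β_n A'
  A' → α₁ A' | ... | α_m A' | ε

S → x becomes S → x S'
S → Y becomes S → Y S'
S → S g becomes S' → g S'
S → S x becomes S' → x S'
Add S' → ε

Productions for other non-terminals are unchanged:
  T → x x
  Y → T x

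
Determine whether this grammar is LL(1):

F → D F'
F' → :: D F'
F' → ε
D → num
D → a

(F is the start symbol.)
Yes, the grammar is LL(1).

A grammar is LL(1) if for each non-terminal N with multiple productions, the predict sets of those productions are pairwise disjoint, where PREDICT(N → α) = (FIRST(α) \ {ε}) ∪ (FOLLOW(N) if α ⇒* ε).

Relevant sets:
  FOLLOW(F') = { $ }

For F':
  PREDICT(F' → :: D F') = { '::' }
  PREDICT(F' → ε) = { $ }
For D:
  PREDICT(D → num) = { 'num' }
  PREDICT(D → a) = { 'a' }
F has a single production, so nothing to check there.

All predict sets are disjoint. The grammar IS LL(1).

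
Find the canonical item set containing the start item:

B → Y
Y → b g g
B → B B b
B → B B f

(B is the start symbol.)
First, augment the grammar with B' → B
I₀ = CLOSURE({ [B' → . B] }):
  [B' → . B] has the dot before B: add [B → . Y], [B → . B B b], [B → . B B f]
  [B → . Y] has the dot before Y: add [Y → . b g g]
No further items can be added.

I₀ = { [B → . B B b], [B → . B B f], [B → . Y], [B' → . B], [Y → . b g g] }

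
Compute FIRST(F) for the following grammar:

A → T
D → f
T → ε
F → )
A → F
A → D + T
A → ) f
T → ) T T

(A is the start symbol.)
To compute FIRST(F), examine every production with F on the left-hand side, reading each right-hand side left to right until a non-nullable symbol is reached.

From F → ):
  - ')' is a terminal: add ')' and stop

Collecting: FIRST(F) = { ')' }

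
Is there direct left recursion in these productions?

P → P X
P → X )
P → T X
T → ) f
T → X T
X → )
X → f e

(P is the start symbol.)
Yes, P is left-recursive

P → P X: LEFT RECURSIVE (starts with P)
P → X ): starts with X
P → T X: starts with T
T → ) f: starts with ')'
T → X T: starts with X
X → ): starts with ')'
X → f e: starts with f

The grammar has direct left recursion on: P.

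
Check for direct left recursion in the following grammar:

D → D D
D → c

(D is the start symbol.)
Direct left recursion occurs when N → N α for some non-terminal N (the right-hand side begins with the left-hand side itself).

D → D D: LEFT RECURSIVE (starts with D)
D → c: starts with c

The grammar has direct left recursion on: D.

Answer: Yes, D is left-recursive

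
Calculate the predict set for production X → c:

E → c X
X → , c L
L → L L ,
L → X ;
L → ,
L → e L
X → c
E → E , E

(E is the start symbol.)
PREDICT(X → c) = (FIRST(RHS) \ {ε}) ∪ (FOLLOW(X) if ε ∈ FIRST(RHS), i.e. RHS ⇒* ε)
FIRST(c) = { 'c' }
ε ∉ FIRST(c), so FOLLOW(X) is not added.
PREDICT(X → c) = { 'c' }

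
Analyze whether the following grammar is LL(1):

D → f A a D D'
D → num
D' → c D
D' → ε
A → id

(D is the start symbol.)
A grammar is LL(1) if for each non-terminal N with multiple productions, the predict sets of those productions are pairwise disjoint, where PREDICT(N → α) = (FIRST(α) \ {ε}) ∪ (FOLLOW(N) if α ⇒* ε).

Relevant sets:
  FOLLOW(D') = { $, 'c' }

For D:
  PREDICT(D → f A a D D') = { 'f' }
  PREDICT(D → num) = { 'num' }
For D':
  PREDICT(D' → c D) = { 'c' }
  PREDICT(D' → ε) = { $, 'c' }
A has a single production, so nothing to check there.

Conflict found: Predict set conflict for D': { 'c' }
The grammar is NOT LL(1).

Answer: No. Predict set conflict for D': { 'c' }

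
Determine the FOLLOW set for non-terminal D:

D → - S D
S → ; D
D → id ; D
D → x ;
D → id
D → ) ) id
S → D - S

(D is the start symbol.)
{ $, ')', '-', 'id', 'x' }

To compute FOLLOW(D), find every occurrence of D on a right-hand side N → α D β: add FIRST(β) \ {ε}, and if β is empty or nullable also add FOLLOW(N). Iterate to a fixed point.

D is the start symbol, so $ ∈ FOLLOW(D).
In D → - S D: D is at the end; this adds FOLLOW(D) to itself — nothing new
In S → ; D: D is at the end, add FOLLOW(S)
In D → id ; D: D is at the end; this adds FOLLOW(D) to itself — nothing new
In S → D - S: D is followed by '-' S, add FIRST('-' S) \ {ε} = { '-' }

The FOLLOW sets referred to above (computed the same way, to a fixed point):
  FOLLOW(S) = { ')', '-', 'id', 'x' }

Taking the union: FOLLOW(D) = { $, ')', '-', 'id', 'x' }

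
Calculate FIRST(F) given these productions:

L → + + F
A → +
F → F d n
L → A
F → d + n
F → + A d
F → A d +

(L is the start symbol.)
{ '+', 'd' }

To compute FIRST(F), examine every production with F on the left-hand side, reading each right-hand side left to right until a non-nullable symbol is reached.

FIRST sets of the other non-terminals involved (by the same procedure, iterated to a fixed point):
  FIRST(A) = { '+' }

From F → F d n:
  - F is the symbol being defined: contributes nothing new
    F is not nullable, so stop
From F → d + n:
  - d is a terminal: add 'd' and stop
From F → + A d:
  - '+' is a terminal: add '+' and stop
From F → A d +:
  - A is a non-terminal: add FIRST(A) \ {ε} = { '+' }
    A is not nullable, so stop

Collecting: FIRST(F) = { '+', 'd' }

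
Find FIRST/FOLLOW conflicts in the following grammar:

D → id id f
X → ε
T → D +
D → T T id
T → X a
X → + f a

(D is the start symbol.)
Nullable non-terminals: X.

X: nullable alternative(s) X → ε; FOLLOW(X) = { 'a' }
  X → ε: FIRST \ {ε} = { } — this is the only nullable alternative, skip
  X → + f a: FIRST \ {ε} = { '+' } — disjoint from FOLLOW(X)

D, T have no nullable alternative, so no FIRST/FOLLOW check is needed there.

No FIRST/FOLLOW conflicts found.

Answer: No FIRST/FOLLOW conflicts.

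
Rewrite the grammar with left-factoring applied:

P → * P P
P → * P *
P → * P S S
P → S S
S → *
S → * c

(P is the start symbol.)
P → * P P'
P' → P
P' → *
P' → S S
P → S S
S → * S'
S' → ε
S' → c

Left-factoring transforms A → αβ₁ | αβ₂ into A → αA' and A' → β₁ | β₂
(α is the longest common prefix among the alternatives). Repeat until
no nonterminal has two alternatives with a common prefix.

Round 1: P has alternatives sharing prefix '* P'. Introduce P': P → * P P'
  Add: P' → P
  Add: P' → *
  Add: P' → S S

Round 2: S has alternatives sharing prefix '*'. Introduce S': S → * S'
  Add: S' → ε
  Add: S' → c

No remaining common prefixes — done.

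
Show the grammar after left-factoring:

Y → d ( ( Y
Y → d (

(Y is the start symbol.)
Y → d ( Y'
Y' → ( Y
Y' → ε

Left-factoring transforms A → αβ₁ | αβ₂ into A → αA' and A' → β₁ | β₂
(α is the longest common prefix among the alternatives). Repeat until
no nonterminal has two alternatives with a common prefix.

Round 1: Y has alternatives sharing prefix 'd ('. Introduce Y': Y → d ( Y'
  Add: Y' → ( Y
  Add: Y' → ε

No remaining common prefixes — done.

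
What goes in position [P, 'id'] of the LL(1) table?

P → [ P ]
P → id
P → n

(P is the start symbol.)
To find M[P, 'id'], we find productions for P where 'id' is in the predict set (PREDICT(N → α) = (FIRST(α) \ {ε}) ∪ (FOLLOW(N) if α ⇒* ε)).

P → [ P ]: PREDICT = { '[' }
P → id: PREDICT = { 'id' }
  'id' is in predict set, so this production goes in M[P, 'id']
P → n: PREDICT = { 'n' }

M[P, 'id'] = P → id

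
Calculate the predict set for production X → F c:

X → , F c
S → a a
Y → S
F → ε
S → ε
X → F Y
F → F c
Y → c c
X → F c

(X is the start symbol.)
{ 'c' }

PREDICT(X → F c) = (FIRST(RHS) \ {ε}) ∪ (FOLLOW(X) if ε ∈ FIRST(RHS), i.e. RHS ⇒* ε)
FIRST(F) = { 'c', ε }
FIRST(F c) = { 'c' }
ε ∉ FIRST(F c), so FOLLOW(X) is not added.
PREDICT(X → F c) = { 'c' }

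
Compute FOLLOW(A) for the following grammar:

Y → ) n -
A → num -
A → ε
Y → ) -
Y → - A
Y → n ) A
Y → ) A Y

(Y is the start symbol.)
In Y → - A: A is at the end, add FOLLOW(Y)
In Y → n ) A: A is at the end, add FOLLOW(Y)
In Y → ) A Y: A is followed by Y, add FIRST(Y) \ {ε} = { ')', '-', 'n' }

The FOLLOW sets referred to above (computed the same way, to a fixed point):
  FOLLOW(Y) = { $ }

Taking the union: FOLLOW(A) = { $, ')', '-', 'n' }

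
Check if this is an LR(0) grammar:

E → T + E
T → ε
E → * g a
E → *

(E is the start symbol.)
No. Shift-reduce conflict between [T → .] and [E → . *]

Augment with E' → E and build the canonical LR(0) collection (I0 = CLOSURE({[E' → . E]}), then GOTO on every symbol after a dot until no new states appear). It has 8 states:
  I0: { [E → . * g a], [E → . *], [E → . T + E], [E' → . E], [T → .] }  — shift, reduce
  I1: { [E → * . g a], [E → * .] }  — shift, reduce
  I2: { [E' → E .] }  — accept
  I3: { [E → T . + E] }  — shift
  I4: { [E → . * g a], [E → . *], [E → . T + E], [E → T + . E], [T → .] }  — shift, reduce
  I5: { [E → T + E .] }  — reduce
  I6: { [E → * g . a] }  — shift
  I7: { [E → * g a .] }  — reduce

Conflict in state I0:
  Shift-reduce conflict between [T → .] and [E → . *]
So the grammar is NOT LR(0).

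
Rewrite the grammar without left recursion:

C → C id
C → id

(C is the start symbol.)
C → id C'
C' → id C'
C' → ε

C is directly left-recursive. The standard transformation for
  A → A α₁ | ... | A α_m | β₁ | ... | β_n
is
  A  → β₁ A' | ... | β_n A'
  A' → α₁ A' | ... | α_m A' | ε

C → id becomes C → id C'
C → C id becomes C' → id C'
Add C' → ε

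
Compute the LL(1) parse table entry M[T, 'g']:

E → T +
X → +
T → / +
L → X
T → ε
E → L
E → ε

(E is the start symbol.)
Empty (error entry)

To find M[T, 'g'], we find productions for T where 'g' is in the predict set (PREDICT(N → α) = (FIRST(α) \ {ε}) ∪ (FOLLOW(N) if α ⇒* ε)).

Relevant sets:
  FOLLOW(T) = { '+' }

T → / +: PREDICT = { '/' }
T → ε: PREDICT = { '+' }

M[T, 'g'] is empty (no production applies)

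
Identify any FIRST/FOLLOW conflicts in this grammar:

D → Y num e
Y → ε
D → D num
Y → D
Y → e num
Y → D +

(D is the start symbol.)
A FIRST/FOLLOW conflict occurs when a non-terminal N has a nullable alternative N → β (β ⇒* ε) and another alternative N → α with FIRST(α) ∩ FOLLOW(N) ≠ ∅: on such a lookahead the parser cannot decide between expanding α and letting N vanish via β.

Nullable non-terminals: Y.
FIRST sets used below: FIRST(D) = { 'e', 'num' }

Y: nullable alternative(s) Y → ε; FOLLOW(Y) = { 'num' }
  Y → ε: FIRST \ {ε} = { } — this is the only nullable alternative, skip
  Y → D: FIRST \ {ε} = { 'e', 'num' } — overlaps FOLLOW(Y) on { 'num' }: CONFLICT
  Y → e num: FIRST \ {ε} = { 'e' } — disjoint from FOLLOW(Y)
  Y → D +: FIRST \ {ε} = { 'e', 'num' } — overlaps FOLLOW(Y) on { 'num' }: CONFLICT

D has no nullable alternative, so no FIRST/FOLLOW check is needed there.

So the grammar has 2 FIRST/FOLLOW conflicts (marked CONFLICT above).

Answer: Yes. Y → D with FOLLOW(Y) on { 'num' }; Y → D '+' with FOLLOW(Y) on { 'num' }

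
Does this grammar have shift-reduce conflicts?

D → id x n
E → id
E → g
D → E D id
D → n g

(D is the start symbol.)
Augment with D' → D and build the canonical LR(0) collection (I0 = CLOSURE({[D' → . D]}), then GOTO on every symbol after a dot until no new states appear). It has 11 states:
  I0: { [D → . E D id], [D → . id x n], [D → . n g], [D' → . D], [E → . g], [E → . id] }  — shift
  I1: { [D' → D .] }  — accept
  I2: { [D → . E D id], [D → . id x n], [D → . n g], [D → E . D id], [E → . g], [E → . id] }  — shift
  I3: { [E → g .] }  — reduce
  I4: { [D → id . x n], [E → id .] }  — shift, reduce
  I5: { [D → n . g] }  — shift
  I6: { [D → n g .] }  — reduce
  I7: { [D → id x . n] }  — shift
  I8: { [D → id x n .] }  — reduce
  I9: { [D → E D . id] }  — shift
  I10: { [D → E D id .] }  — reduce

I4 contains reduce item [E → id .] and shift item [D → id . x n] — shift-reduce conflict.

Answer: Yes — I4: [E → id .] vs [D → id . x n]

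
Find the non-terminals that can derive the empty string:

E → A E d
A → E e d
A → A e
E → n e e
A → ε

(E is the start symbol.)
A non-terminal is nullable if it can derive ε (the empty string): either it has an ε-production, or it has a production whose right-hand side consists entirely of nullable non-terminals.

ε-productions: A → ε
So A is immediately nullable.
No further non-terminal can be added: every production for the remaining non-terminals contains a terminal or a non-nullable non-terminal.
Nullable = { 'A' }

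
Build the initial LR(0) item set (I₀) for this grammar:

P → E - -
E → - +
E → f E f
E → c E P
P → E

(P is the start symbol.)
First, augment the grammar with P' → P
I₀ = CLOSURE({ [P' → . P] }):
  [P' → . P] has the dot before P: add [P → . E - -], [P → . E]
  [P → . E - -] has the dot before E: add [E → . - +], [E → . f E f], [E → . c E P]
No further items can be added.

I₀ = { [E → . - +], [E → . c E P], [E → . f E f], [P → . E - -], [P → . E], [P' → . P] }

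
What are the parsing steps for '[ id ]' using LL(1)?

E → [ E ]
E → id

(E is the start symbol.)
Stack is shown with the top on the left.

Stack    Input     Action
-------------------------
E $      [ id ] $  output E → [ E ]
[ E ] $  [ id ] $  match '['
E ] $    id ] $    output E → id
id ] $   id ] $    match 'id'
] $      ] $       match ']'
$        $         accept

The string is accepted.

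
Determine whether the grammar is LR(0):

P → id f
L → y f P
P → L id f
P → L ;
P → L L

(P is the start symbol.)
Augment with P' → P and build the canonical LR(0) collection (I0 = CLOSURE({[P' → . P]}), then GOTO on every symbol after a dot until no new states appear). It has 12 states:
  I0: { [L → . y f P], [P → . L ;], [P → . L L], [P → . L id f], [P → . id f], [P' → . P] }  — shift
  I1: { [L → . y f P], [P → L . ;], [P → L . L], [P → L . id f] }  — shift
  I2: { [P' → P .] }  — accept
  I3: { [P → id . f] }  — shift
  I4: { [L → y . f P] }  — shift
  I5: { [L → . y f P], [L → y f . P], [P → . L ;], [P → . L L], [P → . L id f], [P → . id f] }  — shift
  I6: { [L → y f P .] }  — reduce
  I7: { [P → id f .] }  — reduce
  I8: { [P → L ; .] }  — reduce
  I9: { [P → L L .] }  — reduce
  I10: { [P → L id . f] }  — shift
  I11: { [P → L id f .] }  — reduce

Every state is either a pure shift/goto state or contains exactly one complete item and nothing to shift — no conflicts. The grammar is LR(0).

Answer: Yes, the grammar is LR(0)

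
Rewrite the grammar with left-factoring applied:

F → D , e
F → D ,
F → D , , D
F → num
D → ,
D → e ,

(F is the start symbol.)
Left-factoring transforms A → αβ₁ | αβ₂ into A → αA' and A' → β₁ | β₂
(α is the longest common prefix among the alternatives). Repeat until
no nonterminal has two alternatives with a common prefix.

Round 1: F has alternatives sharing prefix 'D ,'. Introduce F': F → D , F'
  Add: F' → e
  Add: F' → ε
  Add: F' → , D

No remaining common prefixes — done.

Resulting grammar:
F → D , F'
F' → e
F' → ε
F' → , D
F → num
D → ,
D → e ,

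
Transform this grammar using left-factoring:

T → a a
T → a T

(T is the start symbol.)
Left-factoring transforms A → αβ₁ | αβ₂ into A → αA' and A' → β₁ | β₂
(α is the longest common prefix among the alternatives). Repeat until
no nonterminal has two alternatives with a common prefix.

Round 1: T has alternatives sharing prefix 'a'. Introduce T': T → a T'
  Add: T' → a
  Add: T' → T

No remaining common prefixes — done.

Resulting grammar:
T → a T'
T' → a
T' → T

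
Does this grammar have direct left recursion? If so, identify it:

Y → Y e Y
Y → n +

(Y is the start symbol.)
Direct left recursion occurs when N → N α for some non-terminal N (the right-hand side begins with the left-hand side itself).

Y → Y e Y: LEFT RECURSIVE (starts with Y)
Y → n +: starts with n

The grammar has direct left recursion on: Y.

Answer: Yes, Y is left-recursive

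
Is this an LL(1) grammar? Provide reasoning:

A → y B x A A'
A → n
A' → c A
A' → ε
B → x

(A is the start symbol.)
A grammar is LL(1) if for each non-terminal N with multiple productions, the predict sets of those productions are pairwise disjoint, where PREDICT(N → α) = (FIRST(α) \ {ε}) ∪ (FOLLOW(N) if α ⇒* ε).

Relevant sets:
  FOLLOW(A') = { $, 'c' }

For A:
  PREDICT(A → y B x A A') = { 'y' }
  PREDICT(A → n) = { 'n' }
For A':
  PREDICT(A' → c A) = { 'c' }
  PREDICT(A' → ε) = { $, 'c' }
B has a single production, so nothing to check there.

Conflict found: Predict set conflict for A': { 'c' }
The grammar is NOT LL(1).

Answer: No. Predict set conflict for A': { 'c' }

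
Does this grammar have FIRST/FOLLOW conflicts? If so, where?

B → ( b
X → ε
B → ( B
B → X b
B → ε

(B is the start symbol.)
A FIRST/FOLLOW conflict occurs when a non-terminal N has a nullable alternative N → β (β ⇒* ε) and another alternative N → α with FIRST(α) ∩ FOLLOW(N) ≠ ∅: on such a lookahead the parser cannot decide between expanding α and letting N vanish via β.

Nullable non-terminals: B, X.
FIRST sets used below: FIRST(X) = { ε }

B: nullable alternative(s) B → ε; FOLLOW(B) = { $ }
  B → ( b: FIRST \ {ε} = { '(' } — disjoint from FOLLOW(B)
  B → ( B: FIRST \ {ε} = { '(' } — disjoint from FOLLOW(B)
  B → X b: FIRST \ {ε} = { 'b' } — disjoint from FOLLOW(B)
  B → ε: FIRST \ {ε} = { } — this is the only nullable alternative, skip
X has a nullable alternative but only one production, so nothing to check.

No FIRST/FOLLOW conflicts found.

Answer: No FIRST/FOLLOW conflicts.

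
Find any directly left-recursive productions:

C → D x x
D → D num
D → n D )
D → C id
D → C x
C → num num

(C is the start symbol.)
Direct left recursion occurs when N → N α for some non-terminal N (the right-hand side begins with the left-hand side itself).

C → D x x: starts with D
D → D num: LEFT RECURSIVE (starts with D)
D → n D ): starts with n
D → C id: starts with C
D → C x: starts with C
C → num num: starts with num

The grammar has direct left recursion on: D.

Answer: Yes, D is left-recursive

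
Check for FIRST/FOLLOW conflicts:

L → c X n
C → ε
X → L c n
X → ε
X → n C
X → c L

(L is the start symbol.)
Yes. X → n C with FOLLOW(X) on { 'n' }

Nullable non-terminals: C, X.
FIRST sets used below: FIRST(L) = { 'c' }
C has a nullable alternative but only one production, so nothing to check.

X: nullable alternative(s) X → ε; FOLLOW(X) = { 'n' }
  X → L c n: FIRST \ {ε} = { 'c' } — disjoint from FOLLOW(X)
  X → ε: FIRST \ {ε} = { } — this is the only nullable alternative, skip
  X → n C: FIRST \ {ε} = { 'n' } — overlaps FOLLOW(X) on { 'n' }: CONFLICT
  X → c L: FIRST \ {ε} = { 'c' } — disjoint from FOLLOW(X)

L has no nullable alternative, so no FIRST/FOLLOW check is needed there.

So the grammar has 1 FIRST/FOLLOW conflict (marked CONFLICT above).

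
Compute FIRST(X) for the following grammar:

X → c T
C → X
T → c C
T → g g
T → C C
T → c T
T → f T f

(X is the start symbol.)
{ 'c' }

To compute FIRST(X), examine every production with X on the left-hand side, reading each right-hand side left to right until a non-nullable symbol is reached.

From X → c T:
  - c is a terminal: add 'c' and stop

Collecting: FIRST(X) = { 'c' }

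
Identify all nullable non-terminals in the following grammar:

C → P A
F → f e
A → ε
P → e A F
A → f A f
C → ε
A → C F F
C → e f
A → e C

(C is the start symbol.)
ε-productions: A → ε, C → ε
So A, C are immediately nullable.
No further non-terminal can be added: every production for the remaining non-terminals contains a terminal or a non-nullable non-terminal.
Nullable = { 'A', 'C' }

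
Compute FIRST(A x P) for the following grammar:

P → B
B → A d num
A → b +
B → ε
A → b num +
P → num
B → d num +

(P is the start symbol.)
{ 'b' }

FIRST sets of the non-terminals involved (from the grammar, by fixed-point iteration):
  FIRST(A) = { 'b' }

To compute FIRST(A x P), process the symbols left to right:
Symbol A is a non-terminal. Add FIRST(A) \ {ε} = { 'b' }
A is not nullable (ε ∉ FIRST(A)), so stop here.
FIRST(A x P) = { 'b' }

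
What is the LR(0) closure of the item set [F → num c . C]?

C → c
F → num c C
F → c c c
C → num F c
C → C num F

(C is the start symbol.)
{ [C → . C num F], [C → . c], [C → . num F c], [F → num c . C] }

Start with: [F → num c . C]
  [F → num c . C] has the dot before C: add [C → . c], [C → . num F c], [C → . C num F]
No further items can be added.

CLOSURE = { [C → . C num F], [C → . c], [C → . num F c], [F → num c . C] }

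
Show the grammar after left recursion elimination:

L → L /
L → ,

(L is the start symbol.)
L is directly left-recursive. The standard transformation for
  A → A α₁ | ... | A α_m | β₁ | ... | β_n
is
  A  → β₁ A' | ... | β_n A'
  A' → α₁ A' | ... | α_m A' | ε

L → , becomes L → , L'
L → L / becomes L' → / L'
Add L' → ε

Resulting grammar:
L → , L'
L' → / L'
L' → ε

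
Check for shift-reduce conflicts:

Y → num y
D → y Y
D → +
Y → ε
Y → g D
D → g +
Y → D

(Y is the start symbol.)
A shift-reduce conflict occurs when an LR(0) state has both:
  - a complete (reduce) item [A → α .] (dot at the end), and
  - a shift item [B → β . c γ] (dot before a terminal).

Augment with Y' → Y and build the canonical LR(0) collection (I0 = CLOSURE({[Y' → . Y]}), then GOTO on every symbol after a dot until no new states appear). It has 13 states:
  I0: { [D → . +], [D → . g +], [D → . y Y], [Y → . D], [Y → . g D], [Y → . num y], [Y → .], [Y' → . Y] }  — shift, reduce
  I1: { [D → + .] }  — reduce
  I2: { [Y → D .] }  — reduce
  I3: { [Y' → Y .] }  — accept
  I4: { [D → . +], [D → . g +], [D → . y Y], [D → g . +], [Y → g . D] }  — shift
  I5: { [Y → num . y] }  — shift
  I6: { [D → . +], [D → . g +], [D → . y Y], [D → y . Y], [Y → . D], [Y → . g D], [Y → . num y], [Y → .] }  — shift, reduce
  I7: { [D → y Y .] }  — reduce
  I8: { [Y → num y .] }  — reduce
  I9: { [D → + .], [D → g + .] }  — 2 reduces
  I10: { [Y → g D .] }  — reduce
  I11: { [D → g . +] }  — shift
  I12: { [D → g + .] }  — reduce

I0 contains reduce item [Y → .] and shift items [D → . +], [D → . g +], [D → . y Y], [Y → . g D], [Y → . num y] — shift-reduce conflict.
I6 contains reduce item [Y → .] and shift items [D → . +], [D → . g +], [D → . y Y], [Y → . g D], [Y → . num y] — shift-reduce conflict.

Answer: Yes — I0: [Y → .] vs [D → . +]; I6: [Y → .] vs [D → . +]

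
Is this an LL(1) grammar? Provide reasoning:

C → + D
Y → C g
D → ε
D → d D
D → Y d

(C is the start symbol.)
Yes, the grammar is LL(1).

Relevant sets:
  FIRST(Y) = { '+' }
  FOLLOW(D) = { $, 'g' }

For D:
  PREDICT(D → ε) = { $, 'g' }
  PREDICT(D → d D) = { 'd' }
  PREDICT(D → Y d) = { '+' }
C, Y have a single production, so nothing to check there.

All predict sets are disjoint. The grammar IS LL(1).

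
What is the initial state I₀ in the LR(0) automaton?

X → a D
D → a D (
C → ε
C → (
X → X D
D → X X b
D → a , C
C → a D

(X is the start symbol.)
First, augment the grammar with X' → X
I₀ = CLOSURE({ [X' → . X] }):
  [X' → . X] has the dot before X: add [X → . a D], [X → . X D]
No further items can be added.

I₀ = { [X → . X D], [X → . a D], [X' → . X] }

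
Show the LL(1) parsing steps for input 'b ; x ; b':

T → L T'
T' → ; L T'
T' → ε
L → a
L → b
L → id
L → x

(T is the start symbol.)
Stack is shown with the top on the left.

Stack     Input        Action
-----------------------------
T $       b ; x ; b $  output T → L T'
L T' $    b ; x ; b $  output L → b
b T' $    b ; x ; b $  match 'b'
T' $      ; x ; b $    output T' → ; L T'
; L T' $  ; x ; b $    match ';'
L T' $    x ; b $      output L → x
x T' $    x ; b $      match 'x'
T' $      ; b $        output T' → ; L T'
; L T' $  ; b $        match ';'
L T' $    b $          output L → b
b T' $    b $          match 'b'
T' $      $            output T' → ε
$         $            accept

The string is accepted.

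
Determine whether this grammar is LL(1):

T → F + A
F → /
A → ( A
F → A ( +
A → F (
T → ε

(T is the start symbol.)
No. Predict set conflict for F: { '/' }

A grammar is LL(1) if for each non-terminal N with multiple productions, the predict sets of those productions are pairwise disjoint, where PREDICT(N → α) = (FIRST(α) \ {ε}) ∪ (FOLLOW(N) if α ⇒* ε).

Relevant sets:
  FIRST(F) = { '(', '/' }
  FIRST(A) = { '(', '/' }
  FOLLOW(T) = { $ }

For T:
  PREDICT(T → F '+' A) = { '(', '/' }
  PREDICT(T → ε) = { $ }
For F:
  PREDICT(F → '/') = { '/' }
  PREDICT(F → A '(' '+') = { '(', '/' }
For A:
  PREDICT(A → '(' A) = { '(' }
  PREDICT(A → F '(') = { '(', '/' }

Conflict found: Predict set conflict for F: { '/' }
The grammar is NOT LL(1).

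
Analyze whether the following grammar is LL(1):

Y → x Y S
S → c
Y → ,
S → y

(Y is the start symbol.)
A grammar is LL(1) if for each non-terminal N with multiple productions, the predict sets of those productions are pairwise disjoint, where PREDICT(N → α) = (FIRST(α) \ {ε}) ∪ (FOLLOW(N) if α ⇒* ε).

For Y:
  PREDICT(Y → x Y S) = { 'x' }
  PREDICT(Y → ',') = { ',' }
For S:
  PREDICT(S → c) = { 'c' }
  PREDICT(S → y) = { 'y' }

All predict sets are disjoint. The grammar IS LL(1).

Answer: Yes, the grammar is LL(1).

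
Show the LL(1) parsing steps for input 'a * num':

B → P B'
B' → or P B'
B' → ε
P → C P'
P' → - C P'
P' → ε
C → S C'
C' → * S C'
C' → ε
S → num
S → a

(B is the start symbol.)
LL(1) parsing maintains a stack (initially the start symbol over $) and the input. At each step: if the stack top is a terminal, match it against the current input token; if it is a non-terminal N, replace it with the RHS of M[N, lookahead] (the unique production whose predict set contains the lookahead).

Stack is shown with the top on the left.

Stack           Input      Action
---------------------------------
B $             a * num $  output B → P B'
P B' $          a * num $  output P → C P'
C P' B' $       a * num $  output C → S C'
S C' P' B' $    a * num $  output S → a
a C' P' B' $    a * num $  match 'a'
C' P' B' $      * num $    output C' → * S C'
* S C' P' B' $  * num $    match '*'
S C' P' B' $    num $      output S → num
num C' P' B' $  num $      match 'num'
C' P' B' $      $          output C' → ε
P' B' $         $          output P' → ε
B' $            $          output B' → ε
$               $          accept

The string is accepted.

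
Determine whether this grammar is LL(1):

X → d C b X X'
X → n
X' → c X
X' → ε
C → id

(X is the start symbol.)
No. Predict set conflict for X': { 'c' }

A grammar is LL(1) if for each non-terminal N with multiple productions, the predict sets of those productions are pairwise disjoint, where PREDICT(N → α) = (FIRST(α) \ {ε}) ∪ (FOLLOW(N) if α ⇒* ε).

Relevant sets:
  FOLLOW(X') = { $, 'c' }

For X:
  PREDICT(X → d C b X X') = { 'd' }
  PREDICT(X → n) = { 'n' }
For X':
  PREDICT(X' → c X) = { 'c' }
  PREDICT(X' → ε) = { $, 'c' }
C has a single production, so nothing to check there.

Conflict found: Predict set conflict for X': { 'c' }
The grammar is NOT LL(1).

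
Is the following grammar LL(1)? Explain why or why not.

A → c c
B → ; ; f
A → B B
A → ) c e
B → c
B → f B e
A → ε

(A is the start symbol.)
A grammar is LL(1) if for each non-terminal N with multiple productions, the predict sets of those productions are pairwise disjoint, where PREDICT(N → α) = (FIRST(α) \ {ε}) ∪ (FOLLOW(N) if α ⇒* ε).

Relevant sets:
  FIRST(B) = { ';', 'c', 'f' }
  FOLLOW(A) = { $ }

For A:
  PREDICT(A → c c) = { 'c' }
  PREDICT(A → B B) = { ';', 'c', 'f' }
  PREDICT(A → ')' c e) = { ')' }
  PREDICT(A → ε) = { $ }
For B:
  PREDICT(B → ';' ';' f) = { ';' }
  PREDICT(B → c) = { 'c' }
  PREDICT(B → f B e) = { 'f' }

Conflict found: Predict set conflict for A: { 'c' }
The grammar is NOT LL(1).

Answer: No. Predict set conflict for A: { 'c' }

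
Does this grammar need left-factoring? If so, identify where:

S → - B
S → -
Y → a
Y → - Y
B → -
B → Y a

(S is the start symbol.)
Yes, S has productions with common prefix '-'

Left-factoring is needed when two productions for the same non-terminal
share a common prefix on the right-hand side.

Productions for S:
  S → - B
  S → -
Productions for Y:
  Y → a
  Y → - Y
Productions for B:
  B → -
  B → Y a

Found common prefix '-' in productions for S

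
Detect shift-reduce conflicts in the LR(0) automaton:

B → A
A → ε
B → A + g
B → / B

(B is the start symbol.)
Augment with B' → B and build the canonical LR(0) collection (I0 = CLOSURE({[B' → . B]}), then GOTO on every symbol after a dot until no new states appear). It has 7 states:
  I0: { [A → .], [B → . / B], [B → . A + g], [B → . A], [B' → . B] }  — shift, reduce
  I1: { [A → .], [B → . / B], [B → . A + g], [B → . A], [B → / . B] }  — shift, reduce
  I2: { [B → A . + g], [B → A .] }  — shift, reduce
  I3: { [B' → B .] }  — accept
  I4: { [B → A + . g] }  — shift
  I5: { [B → A + g .] }  — reduce
  I6: { [B → / B .] }  — reduce

I0 contains reduce item [A → .] and shift item [B → . / B] — shift-reduce conflict.
I1 contains reduce item [A → .] and shift item [B → . / B] — shift-reduce conflict.
I2 contains reduce item [B → A .] and shift item [B → A . + g] — shift-reduce conflict.

Answer: Yes — I0: [A → .] vs [B → . / B]; I1: [A → .] vs [B → . / B]; I2: [B → A .] vs [B → A . + g]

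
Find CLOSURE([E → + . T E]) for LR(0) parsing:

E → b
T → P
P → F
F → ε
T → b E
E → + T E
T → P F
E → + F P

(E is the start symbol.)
To compute CLOSURE, for each item [A → α.Bβ] where B is a non-terminal, add [B → .γ] for all productions B → γ; repeat for the newly added items until nothing changes.

Start with: [E → + . T E]
  [E → + . T E] has the dot before T: add [T → . P], [T → . b E], [T → . P F]
  [T → . P] has the dot before P: add [P → . F]
  [P → . F] has the dot before F: add [F → .]
No further items can be added.

CLOSURE = { [E → + . T E], [F → .], [P → . F], [T → . P F], [T → . P], [T → . b E] }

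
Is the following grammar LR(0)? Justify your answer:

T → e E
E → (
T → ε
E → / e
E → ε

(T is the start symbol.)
Augment with T' → T and build the canonical LR(0) collection (I0 = CLOSURE({[T' → . T]}), then GOTO on every symbol after a dot until no new states appear). It has 7 states:
  I0: { [T → . e E], [T → .], [T' → . T] }  — shift, reduce
  I1: { [T' → T .] }  — accept
  I2: { [E → . (], [E → . / e], [E → .], [T → e . E] }  — shift, reduce
  I3: { [E → ( .] }  — reduce
  I4: { [E → / . e] }  — shift
  I5: { [T → e E .] }  — reduce
  I6: { [E → / e .] }  — reduce

Conflict in state I0:
  Shift-reduce conflict between [T → .] and [T → . e E]
So the grammar is NOT LR(0).

Answer: No. Shift-reduce conflict between [T → .] and [T → . e E]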